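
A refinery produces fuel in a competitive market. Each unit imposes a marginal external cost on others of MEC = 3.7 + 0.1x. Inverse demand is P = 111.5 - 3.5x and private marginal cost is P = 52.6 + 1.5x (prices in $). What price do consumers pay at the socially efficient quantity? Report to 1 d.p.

Social marginal cost = private MC + MEC = 56.3 + 1.6x.
Set SMC = demand: 56.3 + 1.6x = 111.5 - 3.5x → x* = 10.8235.
Consumer price on the demand curve at x*: 111.5 − 3.5×10.8235 = 73.6178.

P = $73.6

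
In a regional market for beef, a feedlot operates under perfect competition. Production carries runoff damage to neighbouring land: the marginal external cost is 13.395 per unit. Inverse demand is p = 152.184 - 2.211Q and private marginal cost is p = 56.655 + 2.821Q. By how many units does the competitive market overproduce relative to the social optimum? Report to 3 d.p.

Market equilibrium (private): 56.655 + 2.821Q = 152.184 - 2.211Q → Q_m = 18.9843.
Social marginal cost = private MC + MEC = 70.050 + 2.821Q.
Set SMC = demand: 70.050 + 2.821Q = 152.184 - 2.211Q → Q* = 16.3223.
Gap = |18.9843 − 16.3223| = 2.6620.

2.662 units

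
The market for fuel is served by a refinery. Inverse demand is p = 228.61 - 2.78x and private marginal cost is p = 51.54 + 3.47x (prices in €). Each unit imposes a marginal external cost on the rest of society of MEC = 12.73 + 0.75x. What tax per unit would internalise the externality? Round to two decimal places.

Social marginal cost = private MC + MEC = 64.27 + 4.22x.
Set SMC = demand: 64.27 + 4.22x = 228.61 - 2.78x → x* = 23.4771.
The Pigouvian tax equals MEC at x*: 12.73 + 0.75×23.4771 = 30.3378.

tax = €30.34 per unit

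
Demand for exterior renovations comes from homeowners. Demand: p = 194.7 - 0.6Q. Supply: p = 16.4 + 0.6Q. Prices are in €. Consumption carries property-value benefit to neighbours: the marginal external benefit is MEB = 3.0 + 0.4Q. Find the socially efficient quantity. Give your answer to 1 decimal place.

Social marginal benefit = demand + MEB = 197.7 - 0.2Q.
Set SMB = MC: 197.7 - 0.2Q = 16.4 + 0.6Q → Q* = 226.6250.

Q* = 226.6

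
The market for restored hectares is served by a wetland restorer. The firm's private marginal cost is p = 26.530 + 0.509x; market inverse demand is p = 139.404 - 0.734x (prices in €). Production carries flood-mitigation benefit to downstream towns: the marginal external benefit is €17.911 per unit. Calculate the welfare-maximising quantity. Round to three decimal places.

x* = 105.217

Social marginal cost = private MC − MEB = 8.619 + 0.509x.
Set SMC = demand: 8.619 + 0.509x = 139.404 - 0.734x → x* = 105.2172.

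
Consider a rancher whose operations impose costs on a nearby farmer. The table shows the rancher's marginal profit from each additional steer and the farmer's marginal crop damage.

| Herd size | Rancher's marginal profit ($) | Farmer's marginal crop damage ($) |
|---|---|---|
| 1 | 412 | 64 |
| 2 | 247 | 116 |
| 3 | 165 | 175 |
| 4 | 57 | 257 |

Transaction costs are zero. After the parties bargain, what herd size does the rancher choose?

Bargaining reaches the level where marginal profit last exceeds marginal crop damage.
That holds through level 2 (247 ≥ 116) but not at 3 (165 < 175).

2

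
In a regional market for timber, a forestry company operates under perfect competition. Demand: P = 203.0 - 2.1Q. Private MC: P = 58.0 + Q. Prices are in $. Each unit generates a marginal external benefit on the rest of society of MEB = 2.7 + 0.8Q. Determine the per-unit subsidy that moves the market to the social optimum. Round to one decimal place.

subsidy = $54.1 per unit

Social marginal cost = private MC − MEB = 55.3 + 0.2Q.
Set SMC = demand: 55.3 + 0.2Q = 203.0 - 2.1Q → Q* = 64.2174.
The Pigouvian subsidy equals MEB at Q*: 2.7 + 0.8×64.2174 = 54.0739.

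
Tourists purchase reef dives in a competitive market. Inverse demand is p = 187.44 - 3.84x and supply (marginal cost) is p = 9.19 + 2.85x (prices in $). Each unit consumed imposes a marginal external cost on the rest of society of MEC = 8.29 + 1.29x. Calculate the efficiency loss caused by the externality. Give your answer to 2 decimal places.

Market equilibrium (private): 9.19 + 2.85x = 187.44 - 3.84x → x_m = 26.6442.
Social marginal benefit = demand − MEC = 179.15 - 5.13x.
Set SMB = MC: 179.15 - 5.13x = 9.19 + 2.85x → x* = 21.2982.
Between x* and x_m the wedge MC − SMB runs linearly from 0 to MEC(x_m), so the loss is a triangle.
DWL = ½ × 5.3460 × 42.6611 = 114.0331.

DWL = $114.03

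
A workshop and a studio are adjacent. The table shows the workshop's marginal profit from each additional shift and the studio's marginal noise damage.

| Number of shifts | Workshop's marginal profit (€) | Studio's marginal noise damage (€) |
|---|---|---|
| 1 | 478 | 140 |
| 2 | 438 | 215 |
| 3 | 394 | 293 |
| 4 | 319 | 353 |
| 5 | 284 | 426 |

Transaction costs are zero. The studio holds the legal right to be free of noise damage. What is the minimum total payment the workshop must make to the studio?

Efficient level: marginal profit ≥ marginal noise damage through level 3, so k* = 3.
With the studio holding the right, the workshop must at least compensate total damage at k*: 140 + 215 + 293 = 648.

€648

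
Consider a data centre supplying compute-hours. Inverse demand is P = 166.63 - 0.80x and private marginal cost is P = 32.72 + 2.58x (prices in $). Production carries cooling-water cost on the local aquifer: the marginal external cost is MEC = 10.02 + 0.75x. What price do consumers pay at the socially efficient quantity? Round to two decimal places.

P = $142.63

Social marginal cost = private MC + MEC = 42.74 + 3.33x.
Set SMC = demand: 42.74 + 3.33x = 166.63 - 0.80x → x* = 29.9976.
Consumer price on the demand curve at x*: 166.63 − 0.80×29.9976 = 142.6319.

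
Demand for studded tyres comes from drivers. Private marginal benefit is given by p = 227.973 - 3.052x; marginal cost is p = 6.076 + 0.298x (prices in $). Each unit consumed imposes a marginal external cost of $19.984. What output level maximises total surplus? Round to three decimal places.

x* = 60.273

Social marginal benefit = demand − MEC = 207.989 - 3.052x.
Set SMB = MC: 207.989 - 3.052x = 6.076 + 0.298x → x* = 60.2725.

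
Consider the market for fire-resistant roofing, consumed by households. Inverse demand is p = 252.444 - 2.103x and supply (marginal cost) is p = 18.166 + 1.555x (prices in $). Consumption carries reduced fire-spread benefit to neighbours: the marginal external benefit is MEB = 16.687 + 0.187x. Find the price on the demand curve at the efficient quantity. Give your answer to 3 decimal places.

Social marginal benefit = demand + MEB = 269.131 - 1.916x.
Set SMB = MC: 269.131 - 1.916x = 18.166 + 1.555x → x* = 72.3034.
Consumer price on the demand curve at x*: 252.444 − 2.103×72.3034 = 100.3899.

P = $100.390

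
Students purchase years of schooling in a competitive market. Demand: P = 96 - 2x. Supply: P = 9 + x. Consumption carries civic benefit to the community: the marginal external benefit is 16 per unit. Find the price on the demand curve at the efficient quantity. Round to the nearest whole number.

Social marginal benefit = demand + MEB = 112 - 2x.
Set SMB = MC: 112 - 2x = 9 + x → x* = 34.3333.
Consumer price on the demand curve at x*: 96 − 2×34.3333 = 27.3334.

P = 27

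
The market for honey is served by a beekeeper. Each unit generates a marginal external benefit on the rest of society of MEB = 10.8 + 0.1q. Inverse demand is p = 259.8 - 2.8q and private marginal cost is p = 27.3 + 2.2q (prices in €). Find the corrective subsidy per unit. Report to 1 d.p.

Social marginal cost = private MC − MEB = 16.5 + 2.1q.
Set SMC = demand: 16.5 + 2.1q = 259.8 - 2.8q → q* = 49.6531.
The Pigouvian subsidy equals MEB at q*: 10.8 + 0.1×49.6531 = 15.7653.

subsidy = €15.8 per unit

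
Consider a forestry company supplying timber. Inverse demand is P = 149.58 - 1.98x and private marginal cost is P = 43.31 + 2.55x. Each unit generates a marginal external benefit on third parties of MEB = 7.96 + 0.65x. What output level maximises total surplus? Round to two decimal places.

Social marginal cost = private MC − MEB = 35.35 + 1.90x.
Set SMC = demand: 35.35 + 1.90x = 149.58 - 1.98x → x* = 29.4407.

x* = 29.44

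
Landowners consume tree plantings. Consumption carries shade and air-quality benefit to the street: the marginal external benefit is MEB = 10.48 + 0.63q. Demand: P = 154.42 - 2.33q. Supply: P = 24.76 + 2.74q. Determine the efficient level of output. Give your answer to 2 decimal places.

Social marginal benefit = demand + MEB = 164.90 - 1.70q.
Set SMB = MC: 164.90 - 1.70q = 24.76 + 2.74q → q* = 31.5631.

q* = 31.56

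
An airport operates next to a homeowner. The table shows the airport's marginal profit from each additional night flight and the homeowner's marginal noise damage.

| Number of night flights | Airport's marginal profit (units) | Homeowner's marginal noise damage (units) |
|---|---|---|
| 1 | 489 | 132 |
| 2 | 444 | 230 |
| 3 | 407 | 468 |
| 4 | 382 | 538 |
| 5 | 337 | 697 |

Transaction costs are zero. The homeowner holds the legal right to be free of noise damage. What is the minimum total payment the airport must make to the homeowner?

362

Efficient level: marginal profit ≥ marginal noise damage through level 2, so k* = 2.
With the homeowner holding the right, the airport must at least compensate total damage at k*: 132 + 230 = 362.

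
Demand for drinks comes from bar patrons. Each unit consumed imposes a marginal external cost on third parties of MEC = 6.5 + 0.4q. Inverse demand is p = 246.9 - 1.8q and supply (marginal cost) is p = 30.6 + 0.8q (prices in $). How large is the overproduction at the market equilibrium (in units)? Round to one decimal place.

13.3 units

Market equilibrium (private): 30.6 + 0.8q = 246.9 - 1.8q → q_m = 83.1923.
Social marginal benefit = demand − MEC = 240.4 - 2.2q.
Set SMB = MC: 240.4 - 2.2q = 30.6 + 0.8q → q* = 69.9333.
Gap = |83.1923 − 69.9333| = 13.2590.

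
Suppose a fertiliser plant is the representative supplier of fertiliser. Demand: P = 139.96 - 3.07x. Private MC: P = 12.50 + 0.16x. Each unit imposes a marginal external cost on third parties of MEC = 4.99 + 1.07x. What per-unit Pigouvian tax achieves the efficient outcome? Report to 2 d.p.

tax = 35.47 per unit

Social marginal cost = private MC + MEC = 17.49 + 1.23x.
Set SMC = demand: 17.49 + 1.23x = 139.96 - 3.07x → x* = 28.4814.
The Pigouvian tax equals MEC at x*: 4.99 + 1.07×28.4814 = 35.4651.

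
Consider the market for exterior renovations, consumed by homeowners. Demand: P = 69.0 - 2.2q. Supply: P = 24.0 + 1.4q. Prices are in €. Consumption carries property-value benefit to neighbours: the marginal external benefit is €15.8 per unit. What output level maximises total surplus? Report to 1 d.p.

q* = 16.9

Social marginal benefit = demand + MEB = 84.8 - 2.2q.
Set SMB = MC: 84.8 - 2.2q = 24.0 + 1.4q → q* = 16.8889.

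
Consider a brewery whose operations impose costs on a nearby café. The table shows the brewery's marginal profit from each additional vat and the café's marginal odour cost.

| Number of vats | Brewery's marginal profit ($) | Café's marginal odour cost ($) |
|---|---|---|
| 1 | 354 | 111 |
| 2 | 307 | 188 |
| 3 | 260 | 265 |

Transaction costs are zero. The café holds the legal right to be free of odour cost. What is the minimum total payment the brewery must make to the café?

$299

Efficient level: marginal profit ≥ marginal odour cost through level 2, so k* = 2.
With the café holding the right, the brewery must at least compensate total damage at k*: 111 + 188 = 299.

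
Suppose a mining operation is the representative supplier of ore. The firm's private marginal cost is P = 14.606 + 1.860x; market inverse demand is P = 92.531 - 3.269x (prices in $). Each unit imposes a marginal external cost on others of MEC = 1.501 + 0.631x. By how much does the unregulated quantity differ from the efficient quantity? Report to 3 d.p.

Market equilibrium (private): 14.606 + 1.860x = 92.531 - 3.269x → x_m = 15.1930.
Social marginal cost = private MC + MEC = 16.107 + 2.491x.
Set SMC = demand: 16.107 + 2.491x = 92.531 - 3.269x → x* = 13.2681.
Gap = |15.1930 − 13.2681| = 1.9249.

1.925 units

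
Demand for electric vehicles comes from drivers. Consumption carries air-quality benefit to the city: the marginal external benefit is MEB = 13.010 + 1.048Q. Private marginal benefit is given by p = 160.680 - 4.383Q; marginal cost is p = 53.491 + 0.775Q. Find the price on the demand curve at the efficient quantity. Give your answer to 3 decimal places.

Social marginal benefit = demand + MEB = 173.690 - 3.335Q.
Set SMB = MC: 173.690 - 3.335Q = 53.491 + 0.775Q → Q* = 29.2455.
Consumer price on the demand curve at Q*: 160.680 − 4.383×29.2455 = 32.4970.

P = 32.497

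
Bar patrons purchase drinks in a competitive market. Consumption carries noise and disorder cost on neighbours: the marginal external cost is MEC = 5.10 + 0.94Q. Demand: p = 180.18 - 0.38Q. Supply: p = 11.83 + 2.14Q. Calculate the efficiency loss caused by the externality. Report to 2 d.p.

DWL = 666.19

Market equilibrium (private): 11.83 + 2.14Q = 180.18 - 0.38Q → Q_m = 66.8056.
Social marginal benefit = demand − MEC = 175.08 - 1.32Q.
Set SMB = MC: 175.08 - 1.32Q = 11.83 + 2.14Q → Q* = 47.1821.
The welfare-loss triangle has base |Q_m − Q*| and height MEC(Q_m) (the vertical gap between SMB and MC is zero at Q* and MEC at Q_m).
DWL = ½ × 19.6235 × 67.8972 = 666.1904.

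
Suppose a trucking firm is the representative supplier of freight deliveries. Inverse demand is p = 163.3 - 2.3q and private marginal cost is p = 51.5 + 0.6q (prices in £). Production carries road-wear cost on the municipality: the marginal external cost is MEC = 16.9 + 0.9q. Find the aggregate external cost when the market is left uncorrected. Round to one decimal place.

£1320.3

Market equilibrium (private): 51.5 + 0.6q = 163.3 - 2.3q → q_m = 38.5517.
Total external cost = ∫₀^{q_m} (16.9 + 0.9q) dq = 16.9×38.5517 + ½×0.9×38.5517² = 1320.3288.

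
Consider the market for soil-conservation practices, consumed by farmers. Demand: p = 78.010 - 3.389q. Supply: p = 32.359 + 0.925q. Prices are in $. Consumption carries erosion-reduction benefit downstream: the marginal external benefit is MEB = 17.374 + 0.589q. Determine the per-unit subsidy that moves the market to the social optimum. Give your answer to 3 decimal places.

Social marginal benefit = demand + MEB = 95.384 - 2.800q.
Set SMB = MC: 95.384 - 2.800q = 32.359 + 0.925q → q* = 16.9195.
The Pigouvian subsidy equals MEB at q*: 17.374 + 0.589×16.9195 = 27.3396.

subsidy = $27.340 per unit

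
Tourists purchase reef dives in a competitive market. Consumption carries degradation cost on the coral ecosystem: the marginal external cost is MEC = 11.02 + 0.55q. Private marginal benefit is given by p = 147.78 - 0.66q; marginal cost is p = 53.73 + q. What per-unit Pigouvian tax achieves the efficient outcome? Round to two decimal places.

Social marginal benefit = demand − MEC = 136.76 - 1.21q.
Set SMB = MC: 136.76 - 1.21q = 53.73 + q → q* = 37.5701.
The Pigouvian tax equals MEC at q*: 11.02 + 0.55×37.5701 = 31.6836.

tax = 31.68 per unit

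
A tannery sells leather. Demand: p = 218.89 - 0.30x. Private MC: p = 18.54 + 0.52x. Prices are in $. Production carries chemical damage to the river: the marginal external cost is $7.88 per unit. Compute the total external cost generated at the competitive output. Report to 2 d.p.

$1925.31

Market equilibrium (private): 18.54 + 0.52x = 218.89 - 0.30x → x_m = 244.3293.
Total external cost = MEC × x_m = 7.88 × 244.3293 = 1925.3149.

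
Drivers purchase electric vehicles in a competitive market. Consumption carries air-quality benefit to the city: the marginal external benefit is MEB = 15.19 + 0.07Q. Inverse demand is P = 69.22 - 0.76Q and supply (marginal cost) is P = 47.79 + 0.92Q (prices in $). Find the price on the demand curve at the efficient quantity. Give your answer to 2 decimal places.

Social marginal benefit = demand + MEB = 84.41 - 0.69Q.
Set SMB = MC: 84.41 - 0.69Q = 47.79 + 0.92Q → Q* = 22.7453.
Consumer price on the demand curve at Q*: 69.22 − 0.76×22.7453 = 51.9336.

P = $51.93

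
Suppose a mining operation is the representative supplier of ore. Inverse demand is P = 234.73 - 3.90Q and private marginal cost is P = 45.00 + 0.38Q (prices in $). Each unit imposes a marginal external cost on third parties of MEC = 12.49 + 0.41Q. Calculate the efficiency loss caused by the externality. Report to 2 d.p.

DWL = $100.25

Market equilibrium (private): 45.00 + 0.38Q = 234.73 - 3.90Q → Q_m = 44.3294.
Social marginal cost = private MC + MEC = 57.49 + 0.79Q.
Set SMC = demand: 57.49 + 0.79Q = 234.73 - 3.90Q → Q* = 37.7910.
Between Q* and Q_m the wedge SMC − demand runs linearly from 0 to MEC(Q_m), so the loss is a triangle.
DWL = ½ × 6.5384 × 30.6651 = 100.2503.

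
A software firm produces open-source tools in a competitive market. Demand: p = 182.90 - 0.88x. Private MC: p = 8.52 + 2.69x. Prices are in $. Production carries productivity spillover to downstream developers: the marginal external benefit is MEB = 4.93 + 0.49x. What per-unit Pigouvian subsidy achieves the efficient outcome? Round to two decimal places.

subsidy = $33.46 per unit

Social marginal cost = private MC − MEB = 3.59 + 2.20x.
Set SMC = demand: 3.59 + 2.20x = 182.90 - 0.88x → x* = 58.2175.
The Pigouvian subsidy equals MEB at x*: 4.93 + 0.49×58.2175 = 33.4566.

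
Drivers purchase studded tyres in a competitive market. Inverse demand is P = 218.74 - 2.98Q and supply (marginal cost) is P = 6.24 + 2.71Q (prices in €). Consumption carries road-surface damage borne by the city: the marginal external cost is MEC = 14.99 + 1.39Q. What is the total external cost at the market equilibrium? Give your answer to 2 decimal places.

Market equilibrium (private): 6.24 + 2.71Q = 218.74 - 2.98Q → Q_m = 37.3462.
Total external cost = ∫₀^{Q_m} (14.99 + 1.39Q) dQ = 14.99×37.3462 + ½×1.39×37.3462² = 1529.1629.

€1529.16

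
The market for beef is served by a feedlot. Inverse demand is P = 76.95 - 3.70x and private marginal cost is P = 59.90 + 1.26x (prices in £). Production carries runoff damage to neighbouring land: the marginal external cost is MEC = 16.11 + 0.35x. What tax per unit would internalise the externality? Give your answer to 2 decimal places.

tax = £16.17 per unit

Social marginal cost = private MC + MEC = 76.01 + 1.61x.
Set SMC = demand: 76.01 + 1.61x = 76.95 - 3.70x → x* = 0.1770.
The Pigouvian tax equals MEC at x*: 16.11 + 0.35×0.1770 = 16.1720.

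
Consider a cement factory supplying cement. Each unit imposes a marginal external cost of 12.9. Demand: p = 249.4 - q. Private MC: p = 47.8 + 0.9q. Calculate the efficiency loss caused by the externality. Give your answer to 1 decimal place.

DWL = 43.8

Market equilibrium (private): 47.8 + 0.9q = 249.4 - q → q_m = 106.1053.
Social marginal cost = private MC + MEC = 60.7 + 0.9q.
Set SMC = demand: 60.7 + 0.9q = 249.4 - q → q* = 99.3158.
The welfare-loss triangle has base |q_m − q*| and height MEC(q_m) (the vertical gap between SMC and demand is zero at q* and MEC at q_m).
DWL = ½ × 6.7895 × 12.9000 = 43.7923.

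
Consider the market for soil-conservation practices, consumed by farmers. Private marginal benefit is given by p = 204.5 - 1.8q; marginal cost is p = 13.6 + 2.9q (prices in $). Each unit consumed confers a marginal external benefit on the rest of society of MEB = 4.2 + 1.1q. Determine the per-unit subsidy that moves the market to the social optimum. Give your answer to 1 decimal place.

subsidy = $63.8 per unit

Social marginal benefit = demand + MEB = 208.7 - 0.7q.
Set SMB = MC: 208.7 - 0.7q = 13.6 + 2.9q → q* = 54.1944.
The Pigouvian subsidy equals MEB at q*: 4.2 + 1.1×54.1944 = 63.8138.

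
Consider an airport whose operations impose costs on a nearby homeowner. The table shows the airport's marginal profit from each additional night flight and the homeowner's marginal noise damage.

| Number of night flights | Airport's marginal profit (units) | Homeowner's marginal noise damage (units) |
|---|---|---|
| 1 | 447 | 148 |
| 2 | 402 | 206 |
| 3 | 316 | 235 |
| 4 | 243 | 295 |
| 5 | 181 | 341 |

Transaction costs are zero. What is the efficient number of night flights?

Bargaining reaches the level where marginal profit last exceeds marginal noise damage.
That holds through level 3 (316 ≥ 235) but not at 4 (243 < 295).

3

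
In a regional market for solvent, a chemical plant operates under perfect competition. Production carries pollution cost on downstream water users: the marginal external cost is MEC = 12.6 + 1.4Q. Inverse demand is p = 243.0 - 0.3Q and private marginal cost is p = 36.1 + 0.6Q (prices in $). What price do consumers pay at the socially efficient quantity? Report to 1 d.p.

Social marginal cost = private MC + MEC = 48.7 + 2.0Q.
Set SMC = demand: 48.7 + 2.0Q = 243.0 - 0.3Q → Q* = 84.4783.
Consumer price on the demand curve at Q*: 243.0 − 0.3×84.4783 = 217.6565.

P = $217.7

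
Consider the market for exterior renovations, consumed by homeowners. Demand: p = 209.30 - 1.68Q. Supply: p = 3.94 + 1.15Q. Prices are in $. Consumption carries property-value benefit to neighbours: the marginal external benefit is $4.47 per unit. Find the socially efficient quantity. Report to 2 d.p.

Social marginal benefit = demand + MEB = 213.77 - 1.68Q.
Set SMB = MC: 213.77 - 1.68Q = 3.94 + 1.15Q → Q* = 74.1449.

Q* = 74.14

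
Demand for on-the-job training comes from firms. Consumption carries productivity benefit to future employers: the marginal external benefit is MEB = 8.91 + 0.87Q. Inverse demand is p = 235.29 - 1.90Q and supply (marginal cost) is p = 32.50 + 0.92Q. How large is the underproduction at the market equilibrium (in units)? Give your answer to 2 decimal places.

Market equilibrium (private): 32.50 + 0.92Q = 235.29 - 1.90Q → Q_m = 71.9113.
Social marginal benefit = demand + MEB = 244.20 - 1.03Q.
Set SMB = MC: 244.20 - 1.03Q = 32.50 + 0.92Q → Q* = 108.5641.
Gap = |71.9113 − 108.5641| = 36.6528.

36.65 units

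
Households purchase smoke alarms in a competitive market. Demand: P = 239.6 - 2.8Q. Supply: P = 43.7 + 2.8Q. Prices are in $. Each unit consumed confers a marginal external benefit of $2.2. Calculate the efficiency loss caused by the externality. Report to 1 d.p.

DWL = $0.4

Market equilibrium (private): 43.7 + 2.8Q = 239.6 - 2.8Q → Q_m = 34.9821.
Social marginal benefit = demand + MEB = 241.8 - 2.8Q.
Set SMB = MC: 241.8 - 2.8Q = 43.7 + 2.8Q → Q* = 35.3750.
The loss is the area between SMB and MC from Q* to Q_m; with linear curves that's a triangle of height MEB(Q_m).
DWL = ½ × 0.3929 × 2.2000 = 0.4322.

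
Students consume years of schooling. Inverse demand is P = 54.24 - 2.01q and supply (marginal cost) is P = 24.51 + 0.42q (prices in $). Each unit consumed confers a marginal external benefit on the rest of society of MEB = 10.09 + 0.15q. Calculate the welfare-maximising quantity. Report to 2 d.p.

Social marginal benefit = demand + MEB = 64.33 - 1.86q.
Set SMB = MC: 64.33 - 1.86q = 24.51 + 0.42q → q* = 17.4649.

q* = 17.46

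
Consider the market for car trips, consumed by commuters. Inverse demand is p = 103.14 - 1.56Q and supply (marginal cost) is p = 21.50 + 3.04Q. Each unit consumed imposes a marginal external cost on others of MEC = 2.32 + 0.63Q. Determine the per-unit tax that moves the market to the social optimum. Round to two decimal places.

Social marginal benefit = demand − MEC = 100.82 - 2.19Q.
Set SMB = MC: 100.82 - 2.19Q = 21.50 + 3.04Q → Q* = 15.1663.
The Pigouvian tax equals MEC at Q*: 2.32 + 0.63×15.1663 = 11.8748.

tax = 11.87 per unit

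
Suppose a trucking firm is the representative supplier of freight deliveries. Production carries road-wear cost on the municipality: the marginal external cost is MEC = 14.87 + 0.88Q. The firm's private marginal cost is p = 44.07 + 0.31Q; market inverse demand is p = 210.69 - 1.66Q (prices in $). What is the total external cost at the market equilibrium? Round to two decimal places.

$4405.25

Market equilibrium (private): 44.07 + 0.31Q = 210.69 - 1.66Q → Q_m = 84.5787.
Total external cost = ∫₀^{Q_m} (14.87 + 0.88Q) dQ = 14.87×84.5787 + ½×0.88×84.5787² = 4405.2501.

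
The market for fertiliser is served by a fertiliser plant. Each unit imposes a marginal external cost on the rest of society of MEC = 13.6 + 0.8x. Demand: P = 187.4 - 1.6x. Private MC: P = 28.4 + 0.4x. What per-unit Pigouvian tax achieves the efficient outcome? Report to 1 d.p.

tax = 55.1 per unit

Social marginal cost = private MC + MEC = 42.0 + 1.2x.
Set SMC = demand: 42.0 + 1.2x = 187.4 - 1.6x → x* = 51.9286.
The Pigouvian tax equals MEC at x*: 13.6 + 0.8×51.9286 = 55.1429.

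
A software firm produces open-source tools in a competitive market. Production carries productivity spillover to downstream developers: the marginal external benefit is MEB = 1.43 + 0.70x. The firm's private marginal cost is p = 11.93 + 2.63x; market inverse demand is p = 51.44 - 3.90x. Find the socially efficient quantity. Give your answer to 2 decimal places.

x* = 7.02

Social marginal cost = private MC − MEB = 10.50 + 1.93x.
Set SMC = demand: 10.50 + 1.93x = 51.44 - 3.90x → x* = 7.0223.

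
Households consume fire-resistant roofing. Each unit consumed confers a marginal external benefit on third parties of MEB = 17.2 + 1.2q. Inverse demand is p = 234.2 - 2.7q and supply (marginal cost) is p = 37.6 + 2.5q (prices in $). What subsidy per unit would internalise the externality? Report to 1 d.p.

Social marginal benefit = demand + MEB = 251.4 - 1.5q.
Set SMB = MC: 251.4 - 1.5q = 37.6 + 2.5q → q* = 53.4500.
The Pigouvian subsidy equals MEB at q*: 17.2 + 1.2×53.4500 = 81.3400.

subsidy = $81.3 per unit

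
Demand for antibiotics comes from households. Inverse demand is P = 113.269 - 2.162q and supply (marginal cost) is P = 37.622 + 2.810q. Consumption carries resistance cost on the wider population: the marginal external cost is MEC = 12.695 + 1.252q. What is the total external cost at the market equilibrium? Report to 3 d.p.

338.058

Market equilibrium (private): 37.622 + 2.810q = 113.269 - 2.162q → q_m = 15.2146.
Total external cost = ∫₀^{q_m} (12.695 + 1.252q) dq = 12.695×15.2146 + ½×1.252×15.2146² = 338.0584.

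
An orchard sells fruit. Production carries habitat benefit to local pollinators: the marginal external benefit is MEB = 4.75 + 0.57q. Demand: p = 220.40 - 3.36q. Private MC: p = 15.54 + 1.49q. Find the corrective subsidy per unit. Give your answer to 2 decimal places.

Social marginal cost = private MC − MEB = 10.79 + 0.92q.
Set SMC = demand: 10.79 + 0.92q = 220.40 - 3.36q → q* = 48.9743.
The Pigouvian subsidy equals MEB at q*: 4.75 + 0.57×48.9743 = 32.6654.

subsidy = 32.67 per unit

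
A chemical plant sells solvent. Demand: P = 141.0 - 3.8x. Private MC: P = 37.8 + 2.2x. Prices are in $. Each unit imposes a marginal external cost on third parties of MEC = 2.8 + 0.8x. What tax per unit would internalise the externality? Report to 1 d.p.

Social marginal cost = private MC + MEC = 40.6 + 3.0x.
Set SMC = demand: 40.6 + 3.0x = 141.0 - 3.8x → x* = 14.7647.
The Pigouvian tax equals MEC at x*: 2.8 + 0.8×14.7647 = 14.6118.

tax = $14.6 per unit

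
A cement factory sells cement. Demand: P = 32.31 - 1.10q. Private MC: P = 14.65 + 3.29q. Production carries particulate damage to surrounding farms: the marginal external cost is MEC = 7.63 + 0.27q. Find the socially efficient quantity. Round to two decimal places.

Social marginal cost = private MC + MEC = 22.28 + 3.56q.
Set SMC = demand: 22.28 + 3.56q = 32.31 - 1.10q → q* = 2.1524.

q* = 2.15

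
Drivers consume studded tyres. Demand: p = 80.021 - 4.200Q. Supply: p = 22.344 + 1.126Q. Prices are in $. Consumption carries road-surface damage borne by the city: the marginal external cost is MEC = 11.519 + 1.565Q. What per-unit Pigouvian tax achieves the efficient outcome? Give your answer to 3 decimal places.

Social marginal benefit = demand − MEC = 68.502 - 5.765Q.
Set SMB = MC: 68.502 - 5.765Q = 22.344 + 1.126Q → Q* = 6.6983.
The Pigouvian tax equals MEC at Q*: 11.519 + 1.565×6.6983 = 22.0018.

tax = $22.002 per unit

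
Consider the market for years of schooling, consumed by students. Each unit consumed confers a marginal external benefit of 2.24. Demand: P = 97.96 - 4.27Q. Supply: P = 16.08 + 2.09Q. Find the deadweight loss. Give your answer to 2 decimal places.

DWL = 0.39

Market equilibrium (private): 16.08 + 2.09Q = 97.96 - 4.27Q → Q_m = 12.8742.
Social marginal benefit = demand + MEB = 100.20 - 4.27Q.
Set SMB = MC: 100.20 - 4.27Q = 16.08 + 2.09Q → Q* = 13.2264.
The loss is the area between SMB and MC from Q* to Q_m; with linear curves that's a triangle of height MEB(Q_m).
DWL = ½ × 0.3522 × 2.2400 = 0.3945.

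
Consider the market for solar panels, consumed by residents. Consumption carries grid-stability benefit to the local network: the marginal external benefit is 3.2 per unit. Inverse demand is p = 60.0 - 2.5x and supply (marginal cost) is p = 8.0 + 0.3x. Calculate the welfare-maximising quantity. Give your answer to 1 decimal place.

x* = 19.7

Social marginal benefit = demand + MEB = 63.2 - 2.5x.
Set SMB = MC: 63.2 - 2.5x = 8.0 + 0.3x → x* = 19.7143.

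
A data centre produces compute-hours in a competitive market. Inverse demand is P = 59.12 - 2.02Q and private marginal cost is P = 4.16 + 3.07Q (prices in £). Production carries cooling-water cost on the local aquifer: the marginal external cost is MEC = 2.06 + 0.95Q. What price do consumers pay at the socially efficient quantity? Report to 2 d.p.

P = £41.43

Social marginal cost = private MC + MEC = 6.22 + 4.02Q.
Set SMC = demand: 6.22 + 4.02Q = 59.12 - 2.02Q → Q* = 8.7583.
Consumer price on the demand curve at Q*: 59.12 − 2.02×8.7583 = 41.4282.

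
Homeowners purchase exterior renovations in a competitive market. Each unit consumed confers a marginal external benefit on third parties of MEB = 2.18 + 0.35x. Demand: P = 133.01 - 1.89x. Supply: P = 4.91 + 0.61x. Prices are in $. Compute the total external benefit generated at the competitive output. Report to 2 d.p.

$571.17

Market equilibrium (private): 4.91 + 0.61x = 133.01 - 1.89x → x_m = 51.2400.
Total external benefit = ∫₀^{x_m} (2.18 + 0.35x) dx = 2.18×51.2400 + ½×0.35×51.2400² = 571.1723.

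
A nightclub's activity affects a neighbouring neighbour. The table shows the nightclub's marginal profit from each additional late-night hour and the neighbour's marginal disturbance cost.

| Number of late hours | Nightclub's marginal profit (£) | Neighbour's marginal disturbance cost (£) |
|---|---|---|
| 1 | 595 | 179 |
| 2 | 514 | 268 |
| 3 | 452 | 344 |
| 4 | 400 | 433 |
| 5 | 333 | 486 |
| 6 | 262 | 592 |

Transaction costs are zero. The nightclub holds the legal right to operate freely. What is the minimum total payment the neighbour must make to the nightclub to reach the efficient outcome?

£995

Left alone the nightclub would choose level 6 (marginal profit stays positive).
Efficient level: k* = 3 (marginal profit ≥ marginal disturbance cost through 3).
The neighbour must at least cover the nightclub's forgone profit from cutting 6→3: 400 + 333 + 262 = 995.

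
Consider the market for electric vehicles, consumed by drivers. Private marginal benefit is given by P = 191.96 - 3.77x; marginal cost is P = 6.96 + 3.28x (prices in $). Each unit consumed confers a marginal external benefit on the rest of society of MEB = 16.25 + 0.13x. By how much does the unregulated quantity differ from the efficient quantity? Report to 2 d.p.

Market equilibrium (private): 6.96 + 3.28x = 191.96 - 3.77x → x_m = 26.2411.
Social marginal benefit = demand + MEB = 208.21 - 3.64x.
Set SMB = MC: 208.21 - 3.64x = 6.96 + 3.28x → x* = 29.0824.
Gap = |26.2411 − 29.0824| = 2.8413.

2.84 units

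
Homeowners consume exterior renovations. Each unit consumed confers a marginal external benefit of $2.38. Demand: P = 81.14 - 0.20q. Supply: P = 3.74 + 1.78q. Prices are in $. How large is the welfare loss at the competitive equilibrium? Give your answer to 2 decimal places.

Market equilibrium (private): 3.74 + 1.78q = 81.14 - 0.20q → q_m = 39.0909.
Social marginal benefit = demand + MEB = 83.52 - 0.20q.
Set SMB = MC: 83.52 - 0.20q = 3.74 + 1.78q → q* = 40.2929.
The loss is the area between SMB and MC from q* to q_m; with linear curves that's a triangle of height MEB(q_m).
DWL = ½ × 1.2020 × 2.3800 = 1.4304.

DWL = $1.43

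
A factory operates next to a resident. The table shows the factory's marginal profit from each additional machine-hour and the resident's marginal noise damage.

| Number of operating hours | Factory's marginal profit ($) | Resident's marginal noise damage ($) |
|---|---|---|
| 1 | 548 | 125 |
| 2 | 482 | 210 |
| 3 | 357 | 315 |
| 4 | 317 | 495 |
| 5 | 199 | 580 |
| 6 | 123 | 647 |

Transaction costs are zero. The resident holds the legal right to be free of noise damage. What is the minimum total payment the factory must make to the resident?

$650

Efficient level: marginal profit ≥ marginal noise damage through level 3, so k* = 3.
With the resident holding the right, the factory must at least compensate total damage at k*: 125 + 210 + 315 = 650.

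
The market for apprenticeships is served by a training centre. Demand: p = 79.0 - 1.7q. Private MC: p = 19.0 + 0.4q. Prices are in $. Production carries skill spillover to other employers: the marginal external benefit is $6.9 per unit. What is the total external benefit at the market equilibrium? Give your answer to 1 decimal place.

$197.1

Market equilibrium (private): 19.0 + 0.4q = 79.0 - 1.7q → q_m = 28.5714.
Total external benefit = MEB × q_m = 6.9 × 28.5714 = 197.1427.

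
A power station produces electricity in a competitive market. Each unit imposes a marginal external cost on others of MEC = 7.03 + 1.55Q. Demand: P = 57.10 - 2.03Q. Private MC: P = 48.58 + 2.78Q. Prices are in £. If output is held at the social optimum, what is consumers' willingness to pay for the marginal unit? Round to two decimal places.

Social marginal cost = private MC + MEC = 55.61 + 4.33Q.
Set SMC = demand: 55.61 + 4.33Q = 57.10 - 2.03Q → Q* = 0.2343.
Consumer price on the demand curve at Q*: 57.10 − 2.03×0.2343 = 56.6244.

P = £56.62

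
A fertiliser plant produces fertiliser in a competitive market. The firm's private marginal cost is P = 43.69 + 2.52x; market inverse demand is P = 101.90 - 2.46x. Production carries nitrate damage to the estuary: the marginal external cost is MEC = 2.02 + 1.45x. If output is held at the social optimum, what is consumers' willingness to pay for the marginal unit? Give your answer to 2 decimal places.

Social marginal cost = private MC + MEC = 45.71 + 3.97x.
Set SMC = demand: 45.71 + 3.97x = 101.90 - 2.46x → x* = 8.7387.
Consumer price on the demand curve at x*: 101.90 − 2.46×8.7387 = 80.4028.

P = 80.40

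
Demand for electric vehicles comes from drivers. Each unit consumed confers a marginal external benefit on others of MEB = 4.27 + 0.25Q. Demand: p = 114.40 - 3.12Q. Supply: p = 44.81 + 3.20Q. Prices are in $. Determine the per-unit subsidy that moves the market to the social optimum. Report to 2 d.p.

subsidy = $7.31 per unit

Social marginal benefit = demand + MEB = 118.67 - 2.87Q.
Set SMB = MC: 118.67 - 2.87Q = 44.81 + 3.20Q → Q* = 12.1680.
The Pigouvian subsidy equals MEB at Q*: 4.27 + 0.25×12.1680 = 7.3120.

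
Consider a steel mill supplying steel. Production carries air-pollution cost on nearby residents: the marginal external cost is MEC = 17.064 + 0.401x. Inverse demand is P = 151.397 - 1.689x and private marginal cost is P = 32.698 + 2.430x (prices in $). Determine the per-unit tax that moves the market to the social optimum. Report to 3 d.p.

tax = $26.081 per unit

Social marginal cost = private MC + MEC = 49.762 + 2.831x.
Set SMC = demand: 49.762 + 2.831x = 151.397 - 1.689x → x* = 22.4856.
The Pigouvian tax equals MEC at x*: 17.064 + 0.401×22.4856 = 26.0807.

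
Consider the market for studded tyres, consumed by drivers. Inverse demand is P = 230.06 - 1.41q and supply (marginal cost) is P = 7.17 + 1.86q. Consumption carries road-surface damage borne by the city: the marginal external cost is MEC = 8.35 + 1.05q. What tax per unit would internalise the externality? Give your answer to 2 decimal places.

Social marginal benefit = demand − MEC = 221.71 - 2.46q.
Set SMB = MC: 221.71 - 2.46q = 7.17 + 1.86q → q* = 49.6620.
The Pigouvian tax equals MEC at q*: 8.35 + 1.05×49.6620 = 60.4951.

tax = 60.50 per unit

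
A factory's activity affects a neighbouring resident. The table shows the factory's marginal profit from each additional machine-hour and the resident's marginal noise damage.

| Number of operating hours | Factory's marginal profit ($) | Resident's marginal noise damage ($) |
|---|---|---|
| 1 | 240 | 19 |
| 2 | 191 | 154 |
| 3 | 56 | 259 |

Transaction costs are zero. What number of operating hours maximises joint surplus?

Bargaining reaches the level where marginal profit last exceeds marginal noise damage.
That holds through level 2 (191 ≥ 154) but not at 3 (56 < 259).

2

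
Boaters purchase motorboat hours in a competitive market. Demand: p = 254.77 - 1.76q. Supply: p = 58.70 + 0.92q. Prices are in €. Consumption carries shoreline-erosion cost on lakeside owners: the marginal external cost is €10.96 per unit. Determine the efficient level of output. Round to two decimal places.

q* = 69.07

Social marginal benefit = demand − MEC = 243.81 - 1.76q.
Set SMB = MC: 243.81 - 1.76q = 58.70 + 0.92q → q* = 69.0709.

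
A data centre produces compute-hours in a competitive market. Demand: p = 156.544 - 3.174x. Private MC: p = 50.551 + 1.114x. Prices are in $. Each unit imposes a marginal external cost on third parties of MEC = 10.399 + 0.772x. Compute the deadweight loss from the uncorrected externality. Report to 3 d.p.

DWL = $85.886

Market equilibrium (private): 50.551 + 1.114x = 156.544 - 3.174x → x_m = 24.7185.
Social marginal cost = private MC + MEC = 60.950 + 1.886x.
Set SMC = demand: 60.950 + 1.886x = 156.544 - 3.174x → x* = 18.8921.
The welfare-loss triangle has base |x_m − x*| and height MEC(x_m) (the vertical gap between SMC and demand is zero at x* and MEC at x_m).
DWL = ½ × 5.8264 × 29.4817 = 85.8861.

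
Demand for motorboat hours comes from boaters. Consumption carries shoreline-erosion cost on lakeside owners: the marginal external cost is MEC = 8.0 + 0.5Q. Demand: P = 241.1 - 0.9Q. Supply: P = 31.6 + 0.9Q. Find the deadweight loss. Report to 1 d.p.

DWL = 952.5

Market equilibrium (private): 31.6 + 0.9Q = 241.1 - 0.9Q → Q_m = 116.3889.
Social marginal benefit = demand − MEC = 233.1 - 1.4Q.
Set SMB = MC: 233.1 - 1.4Q = 31.6 + 0.9Q → Q* = 87.6087.
Height of the DWL triangle at Q_m is MC(Q_m) − SMB(Q_m) = MEC(Q_m) = 66.1944.
DWL = ½ × 28.7802 × 66.1944 = 952.5440.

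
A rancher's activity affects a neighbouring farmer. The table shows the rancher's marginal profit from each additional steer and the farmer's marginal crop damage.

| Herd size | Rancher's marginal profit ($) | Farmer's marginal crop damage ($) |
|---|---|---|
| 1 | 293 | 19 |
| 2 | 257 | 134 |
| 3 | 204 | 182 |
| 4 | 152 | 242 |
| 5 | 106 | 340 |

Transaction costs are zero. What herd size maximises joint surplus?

3

Bargaining reaches the level where marginal profit last exceeds marginal crop damage.
That holds through level 3 (204 ≥ 182) but not at 4 (152 < 242).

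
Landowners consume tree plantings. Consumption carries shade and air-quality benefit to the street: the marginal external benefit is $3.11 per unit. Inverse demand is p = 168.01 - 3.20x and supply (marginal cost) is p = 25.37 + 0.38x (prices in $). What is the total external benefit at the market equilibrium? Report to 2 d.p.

Market equilibrium (private): 25.37 + 0.38x = 168.01 - 3.20x → x_m = 39.8436.
Total external benefit = MEB × x_m = 3.11 × 39.8436 = 123.9136.

$123.91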